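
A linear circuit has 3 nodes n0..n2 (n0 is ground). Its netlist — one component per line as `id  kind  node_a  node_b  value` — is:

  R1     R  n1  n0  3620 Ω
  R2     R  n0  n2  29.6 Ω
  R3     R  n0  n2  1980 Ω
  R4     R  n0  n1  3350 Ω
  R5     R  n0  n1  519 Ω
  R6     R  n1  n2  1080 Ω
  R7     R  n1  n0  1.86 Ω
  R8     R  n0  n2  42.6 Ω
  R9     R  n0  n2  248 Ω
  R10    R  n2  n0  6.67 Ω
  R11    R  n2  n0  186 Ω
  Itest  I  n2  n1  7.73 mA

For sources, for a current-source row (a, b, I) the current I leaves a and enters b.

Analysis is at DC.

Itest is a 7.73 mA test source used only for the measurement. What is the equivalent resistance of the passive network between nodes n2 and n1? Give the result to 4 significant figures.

MNA unknowns: 2 node voltages V₁..V_2
R1: Y=0.0002762 on G[1,0]
R2: Y=0.03378 on G[0,2]
R3: Y=0.0005051 on G[0,2]
R4: Y=0.0002985 on G[0,1]
R5: Y=0.001927 on G[0,1]
R6: Y=0.0009259 on G[1,2]
R7: Y=0.5376 on G[1,0]
R8: Y=0.02347 on G[0,2]
R9: Y=0.004032 on G[0,2]
R10: Y=0.1499 on G[2,0]
R11: Y=0.005376 on G[2,0]
Itest: z[2]−=0.00773, z[1]+=0.00773
solve → V1=0.01423, V2=-0.03539

R_eq = 6.419 Ω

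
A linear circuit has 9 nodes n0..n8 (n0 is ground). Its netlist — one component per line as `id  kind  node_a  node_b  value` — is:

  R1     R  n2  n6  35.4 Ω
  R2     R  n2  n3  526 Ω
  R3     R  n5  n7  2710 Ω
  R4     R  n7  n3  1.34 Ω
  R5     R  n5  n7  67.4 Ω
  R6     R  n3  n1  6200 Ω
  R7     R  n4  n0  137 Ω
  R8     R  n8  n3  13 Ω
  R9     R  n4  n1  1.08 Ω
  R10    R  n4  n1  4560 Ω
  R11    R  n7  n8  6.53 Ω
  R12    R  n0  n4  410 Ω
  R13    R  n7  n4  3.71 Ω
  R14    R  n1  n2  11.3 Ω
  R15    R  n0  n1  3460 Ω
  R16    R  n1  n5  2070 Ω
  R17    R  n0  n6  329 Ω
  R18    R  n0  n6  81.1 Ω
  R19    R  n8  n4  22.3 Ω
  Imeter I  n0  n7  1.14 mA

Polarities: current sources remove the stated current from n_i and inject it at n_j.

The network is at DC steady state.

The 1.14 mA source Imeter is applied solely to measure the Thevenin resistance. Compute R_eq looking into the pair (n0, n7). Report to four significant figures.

R_eq = 56.06 Ω

MNA unknowns: 8 node voltages V₁..V_8
R1: Y=0.02825 on G[2,6]
R2: Y=0.001901 on G[2,3]
R3: Y=0.0003690 on G[5,7]
R4: Y=0.7463 on G[7,3]
R5: Y=0.01484 on G[5,7]
R6: Y=0.0001613 on G[3,1]
R7: Y=0.007299 on G[4,0]
R8: Y=0.07692 on G[8,3]
R9: Y=0.9259 on G[4,1]
R10: Y=0.0002193 on G[4,1]
R11: Y=0.1531 on G[7,8]
R12: Y=0.002439 on G[0,4]
R13: Y=0.2695 on G[7,4]
R14: Y=0.08850 on G[1,2]
R15: Y=0.0002890 on G[0,1]
R16: Y=0.0004831 on G[1,5]
R17: Y=0.003040 on G[0,6]
R18: Y=0.01233 on G[0,6]
R19: Y=0.04484 on G[8,4]
Imeter: z[0]−=0.00114, z[7]+=0.00114
solve → V1=0.05968, V2=0.05384, V3=0.06382, V4=0.06026, V5=0.06377, V6=0.03487, V7=0.06390, V8=0.06329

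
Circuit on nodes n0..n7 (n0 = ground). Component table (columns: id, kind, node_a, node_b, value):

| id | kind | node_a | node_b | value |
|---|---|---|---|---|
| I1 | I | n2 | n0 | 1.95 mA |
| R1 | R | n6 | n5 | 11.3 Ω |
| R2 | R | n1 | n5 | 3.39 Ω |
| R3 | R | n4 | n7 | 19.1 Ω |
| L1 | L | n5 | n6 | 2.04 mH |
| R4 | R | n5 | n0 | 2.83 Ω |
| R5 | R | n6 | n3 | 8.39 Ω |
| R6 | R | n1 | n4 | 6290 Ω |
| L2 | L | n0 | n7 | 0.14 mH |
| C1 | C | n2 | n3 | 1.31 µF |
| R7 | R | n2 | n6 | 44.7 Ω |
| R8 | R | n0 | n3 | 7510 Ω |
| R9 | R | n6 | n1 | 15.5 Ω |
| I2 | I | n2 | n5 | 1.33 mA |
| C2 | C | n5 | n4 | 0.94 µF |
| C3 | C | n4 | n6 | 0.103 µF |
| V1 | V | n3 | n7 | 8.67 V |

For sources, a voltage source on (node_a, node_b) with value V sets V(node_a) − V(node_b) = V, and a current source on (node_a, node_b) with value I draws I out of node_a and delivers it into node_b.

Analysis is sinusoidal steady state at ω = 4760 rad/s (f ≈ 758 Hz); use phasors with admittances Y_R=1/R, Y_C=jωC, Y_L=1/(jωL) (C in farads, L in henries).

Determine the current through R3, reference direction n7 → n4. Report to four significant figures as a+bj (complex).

-0.0006495-0.009088j A

Apply KCL at each of the 7 non-ground nodes and solve the resulting linear system.
Node n1: branches {R2, R6, R9} → V_1 = 1.984-0.1448j
Node n2: branches {I1, C1, R7, I2} → V_2 = 4.778+1.902j
Node n3: branches {R5, C1, R8, V1} → V_3 = 8.585-0.3503j
Node n4: branches {R3, R6, C2, C3} → V_4 = -0.07247-0.1767j
Node n5: branches {R1, R2, L1, R4, I2, C2} → V_5 = 1.479-0.3603j
Node n6: branches {R1, L1, R5, R7, R9, C3} → V_6 = 4.297+0.8408j
Node n7: branches {R3, L2, V1} → V_7 = -0.08487-0.3503j
Source currents: i(V1)=-0.5263+0.1183j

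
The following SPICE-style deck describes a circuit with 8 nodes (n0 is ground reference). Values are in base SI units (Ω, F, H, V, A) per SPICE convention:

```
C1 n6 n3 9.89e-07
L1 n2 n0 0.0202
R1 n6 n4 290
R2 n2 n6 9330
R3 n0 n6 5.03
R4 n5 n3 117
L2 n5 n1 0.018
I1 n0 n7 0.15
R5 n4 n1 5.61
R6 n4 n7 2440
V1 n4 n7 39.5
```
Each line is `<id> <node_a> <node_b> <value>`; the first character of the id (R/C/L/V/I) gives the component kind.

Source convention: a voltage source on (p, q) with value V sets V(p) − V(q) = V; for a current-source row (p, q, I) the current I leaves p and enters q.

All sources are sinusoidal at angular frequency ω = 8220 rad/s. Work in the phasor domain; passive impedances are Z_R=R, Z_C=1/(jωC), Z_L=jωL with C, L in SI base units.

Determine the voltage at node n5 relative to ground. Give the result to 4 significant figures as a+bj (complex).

12.26-13.66j V

Apply KCL at each of the 7 non-ground nodes and solve the resulting linear system.
Node n1: branches {L2, R5} → V_1 = 13.20+1.878j
Node n2: branches {L1, R2} → V_2 = 0.0002386+0.01342j
Node n3: branches {C1, R4} → V_3 = -0.02730-12.92j
Node n4: branches {R1, R5, R6, V1} → V_4 = 13.79+1.842j
Node n5: branches {R4, L2} → V_5 = 12.26-13.66j
Node n6: branches {C1, R1, R2, R3} → V_6 = 0.7541+7.229e-06j
Node n7: branches {I1, R6, V1} → V_7 = -25.71+1.842j
Source currents: i(V1)=-0.1662+0.000j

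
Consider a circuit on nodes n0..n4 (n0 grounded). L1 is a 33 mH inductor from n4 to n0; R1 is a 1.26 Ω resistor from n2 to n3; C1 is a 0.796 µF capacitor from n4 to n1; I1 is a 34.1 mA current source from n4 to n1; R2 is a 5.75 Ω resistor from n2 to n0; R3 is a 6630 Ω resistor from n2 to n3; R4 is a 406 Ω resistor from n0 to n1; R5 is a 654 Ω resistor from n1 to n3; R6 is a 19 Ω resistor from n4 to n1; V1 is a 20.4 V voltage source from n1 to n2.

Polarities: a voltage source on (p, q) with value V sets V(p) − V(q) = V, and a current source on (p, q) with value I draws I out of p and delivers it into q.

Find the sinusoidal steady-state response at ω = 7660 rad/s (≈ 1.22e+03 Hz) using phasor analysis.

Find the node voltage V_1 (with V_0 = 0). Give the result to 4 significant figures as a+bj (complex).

20.07+0.4363j V

MNA unknowns: 4 node voltages V₁..V_4 plus 1 source current (V1)
L1: Y=0.000-0.003956j on G[4,0]
R1: Y=0.7937+0.000j on G[2,3]
C1: Y=0.000+0.006097j on G[4,1]
I1: z[4]−=0.0341, z[1]+=0.0341
R2: Y=0.1739+0.000j on G[2,0]
R3: Y=0.0001508+0.000j on G[2,3]
R4: Y=0.002463+0.000j on G[0,1]
R5: Y=0.001529+0.000j on G[1,3]
R6: Y=0.05263+0.000j on G[4,1]
V1: row V1−V2=20.4, i_V1 at 1,2
solve → V1=20.07+0.4363j, V2=-0.3291+0.4363j, V3=-0.2898+0.4363j, V4=19.45+1.970j
aux → i_V1=-0.08836+0.07588j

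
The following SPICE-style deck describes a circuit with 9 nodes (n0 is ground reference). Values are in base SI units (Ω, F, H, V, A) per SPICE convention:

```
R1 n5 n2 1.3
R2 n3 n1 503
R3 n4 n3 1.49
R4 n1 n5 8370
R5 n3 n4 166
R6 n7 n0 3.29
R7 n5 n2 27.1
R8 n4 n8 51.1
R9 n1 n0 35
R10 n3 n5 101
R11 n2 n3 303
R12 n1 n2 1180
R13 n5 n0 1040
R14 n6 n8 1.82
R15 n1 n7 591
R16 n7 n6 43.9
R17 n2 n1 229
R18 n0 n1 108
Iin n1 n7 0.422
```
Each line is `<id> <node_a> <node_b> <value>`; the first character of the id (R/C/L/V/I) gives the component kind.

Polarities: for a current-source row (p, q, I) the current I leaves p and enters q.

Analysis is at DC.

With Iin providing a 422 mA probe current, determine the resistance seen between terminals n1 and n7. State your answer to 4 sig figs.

R_eq = 25.52 Ω

Apply KCL at each of the 8 non-ground nodes and solve the resulting linear system.
Node n1: branches {R2, R4, R9, R12, R15, R17, R18, Iin} → V_1 = -9.565
Node n2: branches {R1, R7, R11, R12, R17} → V_2 = -4.332
Node n3: branches {R2, R3, R5, R10, R11} → V_3 = -2.511
Node n4: branches {R3, R5, R8} → V_4 = -2.455
Node n5: branches {R1, R4, R7, R10, R13} → V_5 = -4.306
Node n6: branches {R14, R16} → V_6 = -0.4552
Node n7: branches {R6, R15, R16, Iin} → V_7 = 1.204
Node n8: branches {R8, R14} → V_8 = -0.5240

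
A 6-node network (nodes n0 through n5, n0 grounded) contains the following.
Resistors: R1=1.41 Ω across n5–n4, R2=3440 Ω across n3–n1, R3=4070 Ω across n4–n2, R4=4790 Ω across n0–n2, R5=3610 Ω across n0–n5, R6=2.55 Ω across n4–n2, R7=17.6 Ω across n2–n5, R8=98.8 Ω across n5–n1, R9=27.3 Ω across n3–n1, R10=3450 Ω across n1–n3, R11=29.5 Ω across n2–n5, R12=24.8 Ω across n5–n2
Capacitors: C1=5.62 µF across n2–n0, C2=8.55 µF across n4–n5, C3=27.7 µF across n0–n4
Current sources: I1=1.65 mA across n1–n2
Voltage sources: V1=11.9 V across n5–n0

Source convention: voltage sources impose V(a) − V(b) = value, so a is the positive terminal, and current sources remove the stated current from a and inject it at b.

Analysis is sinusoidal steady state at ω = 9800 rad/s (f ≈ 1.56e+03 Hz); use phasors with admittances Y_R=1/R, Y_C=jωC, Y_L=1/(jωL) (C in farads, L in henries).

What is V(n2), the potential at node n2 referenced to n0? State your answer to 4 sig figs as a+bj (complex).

Element admittances at ω=9800 rad/s:
  Y(R1) = 0.7092+0.000j S between n5,n4
  Y(R2) = 0.0002907+0.000j S between n3,n1
  Y(C1) = 0.000+0.05508j S between n2,n0
  Y(R3) = 0.0002457+0.000j S between n4,n2
  Y(R4) = 0.0002088+0.000j S between n0,n2
  Y(R5) = 0.0002770+0.000j S between n0,n5
  Y(R6) = 0.3922+0.000j S between n4,n2
  Y(R7) = 0.05682+0.000j S between n2,n5
  Y(R8) = 0.01012+0.000j S between n5,n1
  Y(R9) = 0.03663+0.000j S between n3,n1
  Y(R10) = 0.0002899+0.000j S between n1,n3
  Y(R11) = 0.03390+0.000j S between n2,n5
  Y(C2) = 0.000+0.08379j S between n4,n5
  I1: injects 0.00165 A into n2 (from n1)
  Y(C3) = 0.000+0.2715j S between n0,n4
  Y(R12) = 0.04032+0.000j S between n5,n2
  V1: constraint V(n5)−V(n0) = 11.9
Assemble and solve the 6×6 MNA system:
  V(n1)=11.74+0.000j  V(n2)=10.12-3.846j  V(n3)=11.74+0.000j  V(n4)=10.07-3.712j  V(n5)=11.90+0.000j
  i(V1)=-1.225-3.290j

10.12-3.846j V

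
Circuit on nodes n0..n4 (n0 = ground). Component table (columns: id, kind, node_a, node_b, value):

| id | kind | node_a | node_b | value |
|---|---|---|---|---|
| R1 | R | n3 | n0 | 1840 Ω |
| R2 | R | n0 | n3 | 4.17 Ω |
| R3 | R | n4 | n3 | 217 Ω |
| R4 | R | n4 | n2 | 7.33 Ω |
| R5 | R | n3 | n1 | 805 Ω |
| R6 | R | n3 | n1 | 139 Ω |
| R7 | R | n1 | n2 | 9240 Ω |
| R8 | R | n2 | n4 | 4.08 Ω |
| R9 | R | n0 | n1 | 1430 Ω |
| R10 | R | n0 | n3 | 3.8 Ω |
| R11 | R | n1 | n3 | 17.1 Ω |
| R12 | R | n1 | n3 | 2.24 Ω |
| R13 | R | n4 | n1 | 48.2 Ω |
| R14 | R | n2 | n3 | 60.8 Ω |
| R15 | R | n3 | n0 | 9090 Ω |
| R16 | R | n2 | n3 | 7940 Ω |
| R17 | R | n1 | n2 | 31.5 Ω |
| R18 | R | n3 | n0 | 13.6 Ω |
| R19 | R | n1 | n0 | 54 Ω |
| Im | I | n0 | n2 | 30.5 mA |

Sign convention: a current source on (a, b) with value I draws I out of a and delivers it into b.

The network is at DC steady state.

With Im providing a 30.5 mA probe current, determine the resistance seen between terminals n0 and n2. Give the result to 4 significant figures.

MNA unknowns: 4 node voltages V₁..V_4
R1: Y=0.0005435 on G[3,0]
R2: Y=0.2398 on G[0,3]
R3: Y=0.004608 on G[4,3]
R4: Y=0.1364 on G[4,2]
R5: Y=0.001242 on G[3,1]
R6: Y=0.007194 on G[3,1]
R7: Y=0.0001082 on G[1,2]
R8: Y=0.2451 on G[2,4]
R9: Y=0.0006993 on G[0,1]
R10: Y=0.2632 on G[0,3]
R11: Y=0.05848 on G[1,3]
R12: Y=0.4464 on G[1,3]
R13: Y=0.02075 on G[4,1]
R14: Y=0.01645 on G[2,3]
R15: Y=0.0001100 on G[3,0]
R16: Y=0.0001259 on G[2,3]
R17: Y=0.03175 on G[1,2]
R18: Y=0.07353 on G[3,0]
R19: Y=0.01852 on G[1,0]
Im: z[0]−=0.0305, z[2]+=0.0305
solve → V1=0.08775, V2=0.4992, V3=0.04992, V4=0.4732

R_eq = 16.37 Ω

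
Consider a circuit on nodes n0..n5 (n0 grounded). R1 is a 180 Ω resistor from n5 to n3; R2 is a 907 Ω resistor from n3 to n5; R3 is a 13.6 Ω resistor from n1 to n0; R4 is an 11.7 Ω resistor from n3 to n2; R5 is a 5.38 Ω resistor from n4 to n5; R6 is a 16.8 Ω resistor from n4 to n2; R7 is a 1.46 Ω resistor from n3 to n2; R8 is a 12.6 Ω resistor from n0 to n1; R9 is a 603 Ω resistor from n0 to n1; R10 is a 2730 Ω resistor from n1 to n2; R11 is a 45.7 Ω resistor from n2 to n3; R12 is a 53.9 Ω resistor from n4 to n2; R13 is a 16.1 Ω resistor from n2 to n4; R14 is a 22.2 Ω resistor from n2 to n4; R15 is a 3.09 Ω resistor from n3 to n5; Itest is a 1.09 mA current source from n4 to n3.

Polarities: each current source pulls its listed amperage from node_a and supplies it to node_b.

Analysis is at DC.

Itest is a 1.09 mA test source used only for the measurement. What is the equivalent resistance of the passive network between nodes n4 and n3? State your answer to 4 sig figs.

Apply KCL at each of the 5 non-ground nodes and solve the resulting linear system.
Node n1: branches {R3, R8, R9, R10} → V_1 = 0.000
Node n2: branches {R4, R6, R7, R10, R11, R12, R13, R14} → V_2 = 0.000
Node n3: branches {R1, R2, R4, R7, R11, R15, Itest} → V_3 = 0.0007676
Node n4: branches {R5, R6, R12, R13, R14, Itest} → V_4 = -0.003283
Node n5: branches {R1, R2, R5, R15} → V_5 = -0.0006912

R_eq = 3.716 Ω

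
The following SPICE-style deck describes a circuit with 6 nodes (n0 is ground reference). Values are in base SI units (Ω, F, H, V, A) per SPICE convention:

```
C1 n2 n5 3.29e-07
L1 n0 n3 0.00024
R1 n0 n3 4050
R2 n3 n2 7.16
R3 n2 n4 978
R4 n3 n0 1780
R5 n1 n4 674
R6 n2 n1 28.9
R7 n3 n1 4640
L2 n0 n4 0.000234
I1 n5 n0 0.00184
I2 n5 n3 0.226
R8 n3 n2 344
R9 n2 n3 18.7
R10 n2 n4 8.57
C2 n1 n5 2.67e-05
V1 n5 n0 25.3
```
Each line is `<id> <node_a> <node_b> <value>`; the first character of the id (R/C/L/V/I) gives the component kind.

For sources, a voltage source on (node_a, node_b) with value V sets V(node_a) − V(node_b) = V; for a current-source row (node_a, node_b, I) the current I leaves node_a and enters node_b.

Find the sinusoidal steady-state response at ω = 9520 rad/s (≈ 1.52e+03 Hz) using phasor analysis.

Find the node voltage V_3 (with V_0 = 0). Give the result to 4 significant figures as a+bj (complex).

Apply KCL at each of the 5 non-ground nodes and solve the resulting linear system.
Node n1: branches {R5, R6, R7, C2} → V_1 = 25.07+3.255j
Node n2: branches {C1, R2, R3, R6, R8, R9, R10} → V_2 = 2.401+1.704j
Node n3: branches {L1, R1, R2, R4, R7, I2, R8, R9} → V_3 = -0.03548+1.620j
Node n4: branches {R3, R5, L2, R10} → V_4 = -0.2508+0.7791j
Node n5: branches {C1, I1, I2, C2, V1} → V_5 = 25.30+0.000j
Source currents: i(V1)=-1.061-0.1294j

-0.03548+1.620j V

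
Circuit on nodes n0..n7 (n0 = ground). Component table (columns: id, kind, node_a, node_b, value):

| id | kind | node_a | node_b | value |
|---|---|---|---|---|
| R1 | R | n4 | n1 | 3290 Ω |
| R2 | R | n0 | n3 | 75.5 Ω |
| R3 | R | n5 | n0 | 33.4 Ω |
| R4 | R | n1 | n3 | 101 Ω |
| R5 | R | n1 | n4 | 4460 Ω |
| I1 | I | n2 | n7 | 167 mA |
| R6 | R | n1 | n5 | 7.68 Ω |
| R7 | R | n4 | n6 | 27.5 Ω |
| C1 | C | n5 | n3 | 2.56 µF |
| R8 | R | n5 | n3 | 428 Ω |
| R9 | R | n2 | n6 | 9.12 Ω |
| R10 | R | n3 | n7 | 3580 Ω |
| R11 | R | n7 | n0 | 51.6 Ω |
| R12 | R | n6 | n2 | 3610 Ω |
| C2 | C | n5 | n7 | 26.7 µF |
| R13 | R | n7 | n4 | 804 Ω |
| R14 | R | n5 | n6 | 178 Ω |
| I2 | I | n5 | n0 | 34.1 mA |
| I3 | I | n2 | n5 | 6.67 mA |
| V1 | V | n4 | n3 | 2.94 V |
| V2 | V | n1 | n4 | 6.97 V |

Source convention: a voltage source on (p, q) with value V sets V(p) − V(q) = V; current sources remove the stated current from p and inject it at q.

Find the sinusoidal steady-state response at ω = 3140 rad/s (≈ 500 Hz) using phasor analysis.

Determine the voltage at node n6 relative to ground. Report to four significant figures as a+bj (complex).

-8.562+0.7573j V

Apply KCL at each of the 7 non-ground nodes and solve the resulting linear system.
Node n1: branches {R1, R4, R5, R6, V2} → V_1 = 1.643+0.8197j
Node n2: branches {I1, R9, R12, I3} → V_2 = -10.14+0.7573j
Node n3: branches {R2, R4, C1, R8, R10, V1} → V_3 = -8.267+0.8197j
Node n4: branches {R1, R5, R7, R13, V1, V2} → V_4 = -5.327+0.8197j
Node n5: branches {R3, R6, C1, R8, C2, R14, I2, I3} → V_5 = 1.414+0.3537j
Node n6: branches {R7, R9, R12, R14} → V_6 = -8.562+0.7573j
Node n7: branches {I1, R10, R11, C2, R13} → V_7 = 1.705-1.107j
Source currents: i(V1)=-0.2368-0.06534j, i(V2)=-0.1316-0.06068j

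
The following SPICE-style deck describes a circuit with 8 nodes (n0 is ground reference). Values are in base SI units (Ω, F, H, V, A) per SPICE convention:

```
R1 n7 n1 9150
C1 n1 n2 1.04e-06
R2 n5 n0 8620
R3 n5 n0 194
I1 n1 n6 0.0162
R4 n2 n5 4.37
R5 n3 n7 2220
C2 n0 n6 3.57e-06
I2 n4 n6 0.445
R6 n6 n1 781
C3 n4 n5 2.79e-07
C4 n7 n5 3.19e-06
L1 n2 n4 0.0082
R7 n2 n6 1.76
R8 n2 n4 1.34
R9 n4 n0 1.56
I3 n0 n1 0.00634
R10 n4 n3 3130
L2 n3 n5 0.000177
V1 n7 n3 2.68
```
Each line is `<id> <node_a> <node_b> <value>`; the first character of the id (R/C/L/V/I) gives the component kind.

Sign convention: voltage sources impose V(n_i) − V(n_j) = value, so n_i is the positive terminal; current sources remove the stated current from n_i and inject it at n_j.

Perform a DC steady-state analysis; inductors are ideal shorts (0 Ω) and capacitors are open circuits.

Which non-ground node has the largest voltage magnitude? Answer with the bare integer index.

MNA unknowns: 7 node voltages V₁..V_7 plus 3 source currents (L1, L2, V1)
R1: Y=0.0001093 on G[7,1]
C1: Y=0.000 on G[1,2]
R2: Y=0.0001160 on G[5,0]
R3: Y=0.005155 on G[5,0]
I1: z[1]−=0.0162, z[6]+=0.0162
R4: Y=0.2288 on G[2,5]
R5: Y=0.0004505 on G[3,7]
C2: Y=0.000 on G[0,6]
I2: z[4]−=0.445, z[6]+=0.445
R6: Y=0.001280 on G[6,1]
C3: Y=0.000 on G[4,5]
C4: Y=0.000 on G[7,5]
L1: row V2−V4=0, i_L1 at 2,4
R7: Y=0.5682 on G[2,6]
R8: Y=0.7463 on G[2,4]
R9: Y=0.6410 on G[4,0]
I3: z[0]−=0.00634, z[1]+=0.00634
R10: Y=0.0003195 on G[4,3]
L2: row V3−V5=0, i_L2 at 3,5
V1: row V7−V3=2.68, i_V1 at 7,3
solve → V1=-6.141, V2=0.009845, V3=0.005509, V4=0.009845, V5=0.005509, V6=0.8059, V7=2.686
aux → i_L1=0.4513, i_L2=-0.0009633, i_V1=-0.002172

1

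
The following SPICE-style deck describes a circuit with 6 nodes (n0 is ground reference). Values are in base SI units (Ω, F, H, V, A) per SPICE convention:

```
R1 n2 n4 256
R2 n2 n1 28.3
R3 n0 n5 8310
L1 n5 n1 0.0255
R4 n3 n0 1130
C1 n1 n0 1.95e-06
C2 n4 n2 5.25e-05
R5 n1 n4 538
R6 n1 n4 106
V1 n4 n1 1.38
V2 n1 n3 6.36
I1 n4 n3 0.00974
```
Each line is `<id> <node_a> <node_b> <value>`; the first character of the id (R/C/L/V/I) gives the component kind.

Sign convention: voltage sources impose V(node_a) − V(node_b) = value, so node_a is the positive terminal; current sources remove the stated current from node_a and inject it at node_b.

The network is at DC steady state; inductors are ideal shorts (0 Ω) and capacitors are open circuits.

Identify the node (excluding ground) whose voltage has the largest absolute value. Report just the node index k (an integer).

Apply KCL at each of the 5 non-ground nodes and solve the resulting linear system.
Node n1: branches {R2, L1, C1, R5, R6, V1, V2} → V_1 = 5.599
Node n2: branches {R1, R2, C2} → V_2 = 5.736
Node n3: branches {R4, V2, I1} → V_3 = -0.7613
Node n4: branches {R1, C2, R5, R6, V1, I1} → V_4 = 6.979
Node n5: branches {R3, L1} → V_5 = 5.599
Source currents: i(L1)=-0.0006737, i(V1)=-0.03018, i(V2)=-0.01041

4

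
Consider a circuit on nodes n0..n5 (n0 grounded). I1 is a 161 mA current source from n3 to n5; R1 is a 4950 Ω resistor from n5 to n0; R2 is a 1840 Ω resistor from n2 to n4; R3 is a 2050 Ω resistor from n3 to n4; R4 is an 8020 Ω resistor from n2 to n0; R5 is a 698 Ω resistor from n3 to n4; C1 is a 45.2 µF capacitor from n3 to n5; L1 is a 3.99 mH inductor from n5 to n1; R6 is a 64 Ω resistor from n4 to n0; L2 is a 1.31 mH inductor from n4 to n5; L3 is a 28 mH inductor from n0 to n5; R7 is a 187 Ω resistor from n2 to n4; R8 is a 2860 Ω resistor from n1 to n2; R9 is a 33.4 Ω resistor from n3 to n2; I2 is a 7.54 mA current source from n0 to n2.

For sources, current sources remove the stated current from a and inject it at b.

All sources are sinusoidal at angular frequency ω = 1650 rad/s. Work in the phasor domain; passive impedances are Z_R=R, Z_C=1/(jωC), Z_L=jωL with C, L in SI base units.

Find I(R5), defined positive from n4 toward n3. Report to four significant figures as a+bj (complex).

MNA unknowns: 5 node voltages V₁..V_5
I1: z[3]−=0.161, z[5]+=0.161
R1: Y=0.0002020+0.000j on G[5,0]
R2: Y=0.0005435+0.000j on G[2,4]
R3: Y=0.0004878+0.000j on G[3,4]
R4: Y=0.0001247+0.000j on G[2,0]
R5: Y=0.001433+0.000j on G[3,4]
C1: Y=0.000+0.07458j on G[3,5]
L1: Y=0.000-0.1519j on G[5,1]
R6: Y=0.01562+0.000j on G[4,0]
L2: Y=0.000-0.4626j on G[4,5]
L3: Y=0.000-0.02165j on G[0,5]
R7: Y=0.005348+0.000j on G[2,4]
R8: Y=0.0003497+0.000j on G[1,2]
R9: Y=0.02994+0.000j on G[3,2]
I2: z[0]−=0.00754, z[2]+=0.00754
solve → V1=0.1740+0.2334j, V2=0.2174+1.929j, V3=-0.02077+2.292j, V4=0.1554+0.2281j, V5=0.1779+0.2333j

0.0002524-0.002957j A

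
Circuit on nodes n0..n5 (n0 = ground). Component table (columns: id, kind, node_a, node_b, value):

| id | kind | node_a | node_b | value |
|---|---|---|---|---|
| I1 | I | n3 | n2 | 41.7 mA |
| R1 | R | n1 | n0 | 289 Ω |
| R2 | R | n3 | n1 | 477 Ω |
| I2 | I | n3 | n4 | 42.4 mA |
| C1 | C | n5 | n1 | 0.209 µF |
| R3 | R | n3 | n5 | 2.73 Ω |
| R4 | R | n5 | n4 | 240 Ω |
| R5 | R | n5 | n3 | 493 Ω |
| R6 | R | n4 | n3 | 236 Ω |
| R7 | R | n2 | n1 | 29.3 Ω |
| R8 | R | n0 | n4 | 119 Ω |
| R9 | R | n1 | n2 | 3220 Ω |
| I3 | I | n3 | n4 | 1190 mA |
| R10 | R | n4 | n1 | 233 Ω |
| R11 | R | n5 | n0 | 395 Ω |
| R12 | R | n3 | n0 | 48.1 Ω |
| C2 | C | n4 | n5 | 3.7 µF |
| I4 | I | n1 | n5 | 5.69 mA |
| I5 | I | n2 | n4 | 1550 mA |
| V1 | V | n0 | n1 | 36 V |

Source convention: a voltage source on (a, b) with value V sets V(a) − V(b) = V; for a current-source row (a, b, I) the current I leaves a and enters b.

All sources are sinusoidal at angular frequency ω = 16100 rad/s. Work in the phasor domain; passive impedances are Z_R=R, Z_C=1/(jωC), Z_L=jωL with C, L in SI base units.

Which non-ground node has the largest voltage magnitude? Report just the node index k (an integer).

2

MNA unknowns: 5 node voltages V₁..V_5 plus 1 source current (V1)
I1: z[3]−=0.0417, z[2]+=0.0417
R1: Y=0.003460+0.000j on G[1,0]
R2: Y=0.002096+0.000j on G[3,1]
I2: z[3]−=0.0424, z[4]+=0.0424
C1: Y=0.000+0.003365j on G[5,1]
R3: Y=0.3663+0.000j on G[3,5]
R4: Y=0.004167+0.000j on G[5,4]
R5: Y=0.002028+0.000j on G[5,3]
R6: Y=0.004237+0.000j on G[4,3]
R7: Y=0.03413+0.000j on G[2,1]
R8: Y=0.008403+0.000j on G[0,4]
R9: Y=0.0003106+0.000j on G[1,2]
I3: z[3]−=1.19, z[4]+=1.19
R10: Y=0.004292+0.000j on G[4,1]
R11: Y=0.002532+0.000j on G[5,0]
R12: Y=0.02079+0.000j on G[3,0]
C2: Y=0.000+0.05957j on G[4,5]
I4: z[1]−=0.00569, z[5]+=0.00569
I5: z[2]−=1.55, z[4]+=1.55
V1: row V0−V1=36, i_V1 at 0,1
solve → V1=-36.00+0.000j, V2=-79.79+0.000j, V3=28.55+4.510j, V4=44.29-27.66j, V5=33.81+5.160j
aux → i_V1=0.9269-0.1256j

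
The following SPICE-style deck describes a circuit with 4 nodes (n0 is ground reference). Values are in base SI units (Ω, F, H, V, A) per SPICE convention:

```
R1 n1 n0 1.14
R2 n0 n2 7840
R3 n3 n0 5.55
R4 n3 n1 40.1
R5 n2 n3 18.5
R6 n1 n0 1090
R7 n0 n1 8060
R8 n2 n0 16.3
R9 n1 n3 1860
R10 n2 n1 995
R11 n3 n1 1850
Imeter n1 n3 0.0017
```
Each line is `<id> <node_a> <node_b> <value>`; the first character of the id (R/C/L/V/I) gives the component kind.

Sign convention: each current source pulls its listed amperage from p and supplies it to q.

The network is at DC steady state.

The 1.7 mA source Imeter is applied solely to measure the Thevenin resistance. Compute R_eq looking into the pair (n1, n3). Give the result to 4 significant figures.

R_eq = 5.125 Ω

Apply KCL at each of the 3 non-ground nodes and solve the resulting linear system.
Node n1: branches {R1, R4, R6, R7, R9, R10, R11, Imeter} → V_1 = -0.001672
Node n2: branches {R2, R5, R8, R10} → V_2 = 0.003251
Node n3: branches {R3, R4, R5, R9, R11, Imeter} → V_3 = 0.007040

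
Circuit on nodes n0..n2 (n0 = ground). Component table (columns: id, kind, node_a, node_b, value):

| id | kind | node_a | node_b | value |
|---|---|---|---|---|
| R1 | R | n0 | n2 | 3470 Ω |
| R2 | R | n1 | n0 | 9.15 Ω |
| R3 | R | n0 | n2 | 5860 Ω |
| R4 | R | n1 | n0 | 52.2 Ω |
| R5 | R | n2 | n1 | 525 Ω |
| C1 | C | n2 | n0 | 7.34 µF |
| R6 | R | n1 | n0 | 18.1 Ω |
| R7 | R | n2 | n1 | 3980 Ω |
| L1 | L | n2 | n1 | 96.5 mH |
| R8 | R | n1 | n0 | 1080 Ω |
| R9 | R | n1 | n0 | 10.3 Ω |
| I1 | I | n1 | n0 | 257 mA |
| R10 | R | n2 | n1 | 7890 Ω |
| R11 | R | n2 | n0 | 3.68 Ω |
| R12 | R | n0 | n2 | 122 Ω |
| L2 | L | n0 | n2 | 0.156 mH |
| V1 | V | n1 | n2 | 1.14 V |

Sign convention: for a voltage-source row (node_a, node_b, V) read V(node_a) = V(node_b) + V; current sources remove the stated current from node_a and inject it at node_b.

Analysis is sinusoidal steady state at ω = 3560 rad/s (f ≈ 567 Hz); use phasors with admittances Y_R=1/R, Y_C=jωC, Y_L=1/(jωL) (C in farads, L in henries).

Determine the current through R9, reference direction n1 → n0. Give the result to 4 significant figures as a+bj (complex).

MNA unknowns: 2 node voltages V₁..V_2 plus 1 source current (V1)
R1: Y=0.0002882+0.000j on G[0,2]
R2: Y=0.1093+0.000j on G[1,0]
R3: Y=0.0001706+0.000j on G[0,2]
R4: Y=0.01916+0.000j on G[1,0]
R5: Y=0.001905+0.000j on G[2,1]
C1: Y=0.000+0.02613j on G[2,0]
R6: Y=0.05525+0.000j on G[1,0]
R7: Y=0.0002513+0.000j on G[2,1]
L1: Y=0.000-0.002911j on G[2,1]
R8: Y=0.0009259+0.000j on G[1,0]
R9: Y=0.09709+0.000j on G[1,0]
I1: z[1]−=0.257, z[0]+=0.257
R10: Y=0.0001267+0.000j on G[2,1]
R11: Y=0.2717+0.000j on G[2,0]
R12: Y=0.008197+0.000j on G[0,2]
L2: Y=0.000-1.801j on G[0,2]
V1: row V1−V2=1.14, i_V1 at 1,2
solve → V1=1.046-0.2961j, V2=-0.09379-0.2961j
aux → i_V1=-0.5543+0.08673j

0.1016-0.02875j A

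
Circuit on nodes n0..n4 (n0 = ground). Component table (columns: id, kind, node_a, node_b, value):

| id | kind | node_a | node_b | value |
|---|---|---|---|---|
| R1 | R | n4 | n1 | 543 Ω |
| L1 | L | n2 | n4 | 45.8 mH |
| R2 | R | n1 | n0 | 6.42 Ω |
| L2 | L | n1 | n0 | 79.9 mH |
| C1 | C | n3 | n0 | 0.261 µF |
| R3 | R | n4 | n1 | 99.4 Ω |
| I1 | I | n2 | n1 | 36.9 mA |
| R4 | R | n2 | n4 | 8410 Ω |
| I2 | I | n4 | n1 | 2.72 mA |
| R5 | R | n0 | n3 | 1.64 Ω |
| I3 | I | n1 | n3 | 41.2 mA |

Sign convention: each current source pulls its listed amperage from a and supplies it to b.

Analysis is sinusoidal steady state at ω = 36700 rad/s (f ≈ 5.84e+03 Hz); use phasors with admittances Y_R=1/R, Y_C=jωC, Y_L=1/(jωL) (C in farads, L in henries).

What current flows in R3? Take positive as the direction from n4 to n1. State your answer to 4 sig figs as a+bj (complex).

-0.03349+0.000j A

MNA unknowns: 4 node voltages V₁..V_4
R1: Y=0.001842+0.000j on G[4,1]
L1: Y=0.000-0.0005949j on G[2,4]
R2: Y=0.1558+0.000j on G[1,0]
L2: Y=0.000-0.0003410j on G[1,0]
C1: Y=0.000+0.009579j on G[3,0]
R3: Y=0.01006+0.000j on G[4,1]
I1: z[2]−=0.0369, z[1]+=0.0369
R4: Y=0.0001189+0.000j on G[2,4]
I2: z[4]−=0.00272, z[1]+=0.00272
R5: Y=0.6098+0.000j on G[0,3]
I3: z[1]−=0.0412, z[3]+=0.0412
solve → V1=-0.2645-0.0005791j, V2=-15.51-59.64j, V3=0.06755-0.001061j, V4=-3.593-0.0005791j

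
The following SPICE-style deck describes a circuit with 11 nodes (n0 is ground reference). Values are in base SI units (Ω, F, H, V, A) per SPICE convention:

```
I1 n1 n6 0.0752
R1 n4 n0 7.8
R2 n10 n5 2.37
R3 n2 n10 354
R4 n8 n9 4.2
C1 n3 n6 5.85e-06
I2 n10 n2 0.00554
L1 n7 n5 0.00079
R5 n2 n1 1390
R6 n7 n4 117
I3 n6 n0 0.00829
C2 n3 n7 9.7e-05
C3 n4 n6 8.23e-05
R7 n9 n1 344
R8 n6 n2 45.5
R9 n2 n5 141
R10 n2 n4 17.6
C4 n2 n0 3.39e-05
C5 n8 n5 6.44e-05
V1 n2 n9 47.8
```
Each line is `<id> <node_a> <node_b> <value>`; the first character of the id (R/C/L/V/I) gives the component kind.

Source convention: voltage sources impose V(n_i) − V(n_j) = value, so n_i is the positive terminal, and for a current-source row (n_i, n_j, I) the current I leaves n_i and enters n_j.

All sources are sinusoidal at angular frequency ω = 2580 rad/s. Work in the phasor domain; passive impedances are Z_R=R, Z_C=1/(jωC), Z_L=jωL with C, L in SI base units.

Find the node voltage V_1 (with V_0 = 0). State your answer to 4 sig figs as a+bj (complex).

-55.65+0.2572j V

MNA unknowns: 10 node voltages V₁..V_10 plus 1 source current (V1)
I1: z[1]−=0.0752, z[6]+=0.0752
R1: Y=0.1282+0.000j on G[4,0]
R2: Y=0.4219+0.000j on G[10,5]
R3: Y=0.002825+0.000j on G[2,10]
R4: Y=0.2381+0.000j on G[8,9]
C1: Y=0.000+0.01509j on G[3,6]
I2: z[10]−=0.00554, z[2]+=0.00554
L1: Y=0.000-0.4906j on G[7,5]
R5: Y=0.0007194+0.000j on G[2,1]
R6: Y=0.008547+0.000j on G[7,4]
I3: z[6]−=0.00829, z[0]+=0.00829
C2: Y=0.000+0.2503j on G[3,7]
C3: Y=0.000+0.2123j on G[4,6]
R7: Y=0.002907+0.000j on G[9,1]
R8: Y=0.02198+0.000j on G[6,2]
R9: Y=0.007092+0.000j on G[2,5]
R10: Y=0.05682+0.000j on G[2,4]
C4: Y=0.000+0.08746j on G[2,0]
C5: Y=0.000+0.1662j on G[8,5]
V1: row V2−V9=47.8, i_V1 at 2,9
solve → V1=-55.65+0.2572j, V2=3.405+0.2572j, V3=-36.89-1.431j, V4=0.1108-2.323j, V5=-37.94-2.063j, V6=-2.022-3.082j, V7=-38.99-1.331j, V8=-41.19+2.528j, V9=-44.40+0.2572j, V10=-37.67-2.048j
aux → i_V1=-0.7301-0.5407j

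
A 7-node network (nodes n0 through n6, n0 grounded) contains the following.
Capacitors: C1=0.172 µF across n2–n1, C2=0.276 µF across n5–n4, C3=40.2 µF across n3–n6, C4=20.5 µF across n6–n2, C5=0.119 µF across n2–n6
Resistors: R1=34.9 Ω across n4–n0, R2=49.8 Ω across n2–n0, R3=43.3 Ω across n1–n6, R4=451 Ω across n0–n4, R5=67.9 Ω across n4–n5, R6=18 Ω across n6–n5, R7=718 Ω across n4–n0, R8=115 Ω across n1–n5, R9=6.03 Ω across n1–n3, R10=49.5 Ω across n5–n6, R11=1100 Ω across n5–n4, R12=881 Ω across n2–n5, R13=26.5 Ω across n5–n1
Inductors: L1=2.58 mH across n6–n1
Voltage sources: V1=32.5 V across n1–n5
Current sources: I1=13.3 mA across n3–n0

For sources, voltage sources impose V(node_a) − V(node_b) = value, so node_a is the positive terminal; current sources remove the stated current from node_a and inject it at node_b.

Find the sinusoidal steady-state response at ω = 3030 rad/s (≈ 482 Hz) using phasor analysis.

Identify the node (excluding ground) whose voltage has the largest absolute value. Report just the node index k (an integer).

1

Apply KCL at each of the 6 non-ground nodes and solve the resulting linear system.
Node n1: branches {C1, L1, R3, R8, R9, R13, V1} → V_1 = 20.46+1.739j
Node n2: branches {C1, R2, C4, C5, R12} → V_2 = 5.692-0.6853j
Node n3: branches {C3, R9, I1} → V_3 = 17.29-7.062j
Node n4: branches {R1, C2, R4, R5, R7, R11} → V_4 = -3.955+0.4265j
Node n5: branches {C2, R5, R6, R8, R10, R11, R12, R13, V1} → V_5 = -12.04+1.739j
Node n6: branches {L1, R3, C3, C4, R6, C5, R10} → V_6 = 5.304-2.857j
Source currents: i(V1)=-2.971+0.3647j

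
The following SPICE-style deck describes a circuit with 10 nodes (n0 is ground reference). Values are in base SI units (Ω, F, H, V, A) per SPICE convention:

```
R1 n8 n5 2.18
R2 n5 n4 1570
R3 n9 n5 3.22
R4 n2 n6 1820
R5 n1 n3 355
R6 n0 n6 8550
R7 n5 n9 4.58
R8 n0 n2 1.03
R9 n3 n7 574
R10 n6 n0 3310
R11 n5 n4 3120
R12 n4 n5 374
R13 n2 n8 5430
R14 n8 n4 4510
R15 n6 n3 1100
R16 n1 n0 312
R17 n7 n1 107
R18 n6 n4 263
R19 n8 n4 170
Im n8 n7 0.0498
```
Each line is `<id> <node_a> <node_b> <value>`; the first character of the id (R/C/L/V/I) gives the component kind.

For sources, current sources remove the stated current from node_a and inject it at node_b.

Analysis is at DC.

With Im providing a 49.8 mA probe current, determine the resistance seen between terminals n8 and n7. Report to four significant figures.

R_eq = 977.6 Ω

Apply KCL at each of the 9 non-ground nodes and solve the resulting linear system.
Node n1: branches {R5, R16, R17} → V_1 = 8.329
Node n2: branches {R4, R8, R13} → V_2 = -0.01858
Node n3: branches {R5, R9, R15} → V_3 = 4.763
Node n4: branches {R2, R11, R12, R14, R18, R19} → V_4 = -31.99
Node n5: branches {R1, R2, R3, R7, R11, R12} → V_5 = -36.39
Node n6: branches {R4, R6, R10, R15, R18} → V_6 = -20.65
Node n7: branches {R9, R17, Im} → V_7 = 12.26
Node n8: branches {R1, R13, R14, R19, Im} → V_8 = -36.43
Node n9: branches {R3, R7} → V_9 = -36.39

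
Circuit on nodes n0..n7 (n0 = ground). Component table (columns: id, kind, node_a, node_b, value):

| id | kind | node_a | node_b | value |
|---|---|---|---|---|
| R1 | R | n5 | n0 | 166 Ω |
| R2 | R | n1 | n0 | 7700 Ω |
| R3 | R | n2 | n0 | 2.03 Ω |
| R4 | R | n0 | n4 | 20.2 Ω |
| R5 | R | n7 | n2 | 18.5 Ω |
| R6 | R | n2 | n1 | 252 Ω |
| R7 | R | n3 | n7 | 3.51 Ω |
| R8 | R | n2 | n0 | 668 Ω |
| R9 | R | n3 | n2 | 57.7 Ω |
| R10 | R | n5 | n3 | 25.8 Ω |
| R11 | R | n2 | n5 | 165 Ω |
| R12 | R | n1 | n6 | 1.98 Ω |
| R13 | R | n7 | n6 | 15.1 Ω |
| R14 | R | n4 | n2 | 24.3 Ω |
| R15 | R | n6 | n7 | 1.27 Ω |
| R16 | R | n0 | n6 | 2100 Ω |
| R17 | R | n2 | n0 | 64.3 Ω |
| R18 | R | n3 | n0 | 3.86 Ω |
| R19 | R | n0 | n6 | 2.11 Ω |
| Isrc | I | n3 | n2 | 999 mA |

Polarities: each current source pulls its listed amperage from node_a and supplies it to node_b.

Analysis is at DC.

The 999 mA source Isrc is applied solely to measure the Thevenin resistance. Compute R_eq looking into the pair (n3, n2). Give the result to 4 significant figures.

MNA unknowns: 7 node voltages V₁..V_7
R1: Y=0.006024 on G[5,0]
R2: Y=0.0001299 on G[1,0]
R3: Y=0.4926 on G[2,0]
R4: Y=0.04950 on G[0,4]
R5: Y=0.05405 on G[7,2]
R6: Y=0.003968 on G[2,1]
R7: Y=0.2849 on G[3,7]
R8: Y=0.001497 on G[2,0]
R9: Y=0.01733 on G[3,2]
R10: Y=0.03876 on G[5,3]
R11: Y=0.006061 on G[2,5]
R12: Y=0.5051 on G[1,6]
R13: Y=0.06623 on G[7,6]
R14: Y=0.04115 on G[4,2]
R15: Y=0.7874 on G[6,7]
R16: Y=0.0004762 on G[0,6]
R17: Y=0.01555 on G[2,0]
R18: Y=0.2591 on G[3,0]
R19: Y=0.4739 on G[0,6]
Isrc: z[3]−=0.999, z[2]+=0.999
solve → V1=-0.4877, V2=1.482, V3=-2.090, V4=0.6728, V5=-1.416, V6=-0.5033, V7=-0.7923

R_eq = 3.576 Ω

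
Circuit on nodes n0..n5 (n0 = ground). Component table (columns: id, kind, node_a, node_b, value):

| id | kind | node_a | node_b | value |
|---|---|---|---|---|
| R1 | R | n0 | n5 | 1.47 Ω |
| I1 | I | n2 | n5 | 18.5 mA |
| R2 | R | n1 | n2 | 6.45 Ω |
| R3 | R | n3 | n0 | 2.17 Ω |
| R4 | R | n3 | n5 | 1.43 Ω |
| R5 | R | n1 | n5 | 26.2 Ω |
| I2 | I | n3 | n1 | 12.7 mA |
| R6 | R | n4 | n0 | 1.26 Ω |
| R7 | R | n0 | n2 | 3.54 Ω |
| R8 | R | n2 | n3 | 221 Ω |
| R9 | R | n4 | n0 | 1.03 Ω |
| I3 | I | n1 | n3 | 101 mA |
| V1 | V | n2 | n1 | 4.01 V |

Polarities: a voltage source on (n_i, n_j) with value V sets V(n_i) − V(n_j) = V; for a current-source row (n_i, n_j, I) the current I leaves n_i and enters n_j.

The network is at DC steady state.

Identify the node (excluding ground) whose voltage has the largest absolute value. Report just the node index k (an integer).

1

Element admittances at DC:
  Y(R1) = 0.6803 S between n0,n5
  I1: injects 0.0185 A into n5 (from n2)
  Y(R2) = 0.1550 S between n1,n2
  Y(R3) = 0.4608 S between n3,n0
  Y(R4) = 0.6993 S between n3,n5
  Y(R5) = 0.03817 S between n1,n5
  I2: injects 0.0127 A into n1 (from n3)
  Y(R6) = 0.7937 S between n4,n0
  Y(R7) = 0.2825 S between n0,n2
  Y(R8) = 0.004525 S between n2,n3
  Y(R9) = 0.9709 S between n4,n0
  I3: injects 0.101 A into n3 (from n1)
  V1: constraint V(n2)−V(n1) = 4.01
Assemble and solve the 6×6 MNA system:
  V(n1)=-3.876  V(n2)=0.1337  V(n3)=0.03056  V(n4)=0.000  V(n5)=-0.07623
  i(V1)=-0.6784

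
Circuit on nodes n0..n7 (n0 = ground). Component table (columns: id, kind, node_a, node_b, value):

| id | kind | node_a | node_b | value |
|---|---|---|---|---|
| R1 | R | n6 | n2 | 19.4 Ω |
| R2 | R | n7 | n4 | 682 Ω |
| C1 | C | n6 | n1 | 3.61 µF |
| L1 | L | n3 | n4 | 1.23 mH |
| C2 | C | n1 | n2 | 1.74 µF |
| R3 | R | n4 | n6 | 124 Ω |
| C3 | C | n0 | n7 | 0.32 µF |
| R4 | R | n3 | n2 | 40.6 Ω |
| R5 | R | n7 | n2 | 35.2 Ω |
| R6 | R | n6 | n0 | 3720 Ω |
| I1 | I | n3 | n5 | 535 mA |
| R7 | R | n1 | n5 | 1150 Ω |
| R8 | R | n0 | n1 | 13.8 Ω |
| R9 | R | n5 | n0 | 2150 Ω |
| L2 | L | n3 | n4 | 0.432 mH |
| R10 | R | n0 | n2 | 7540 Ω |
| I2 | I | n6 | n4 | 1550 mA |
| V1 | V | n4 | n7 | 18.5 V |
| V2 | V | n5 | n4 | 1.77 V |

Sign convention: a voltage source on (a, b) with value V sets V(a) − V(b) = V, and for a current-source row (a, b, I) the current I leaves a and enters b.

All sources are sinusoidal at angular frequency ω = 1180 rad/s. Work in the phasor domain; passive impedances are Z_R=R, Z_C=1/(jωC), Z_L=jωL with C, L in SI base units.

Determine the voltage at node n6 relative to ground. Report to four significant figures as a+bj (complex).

Apply KCL at each of the 7 non-ground nodes and solve the resulting linear system.
Node n1: branches {C1, C2, R7, R8} → V_1 = -0.2140-0.2110j
Node n2: branches {R1, C2, R4, R5, R10} → V_2 = 10.62+7.676j
Node n3: branches {L1, R4, I1, L2} → V_3 = 40.89+7.172j
Node n4: branches {R2, L1, R3, L2, I2, V1, V2} → V_4 = 40.89+7.655j
Node n5: branches {I1, R7, R9, V2} → V_5 = 42.66+7.655j
Node n6: branches {R1, C1, R3, R6, I2} → V_6 = -10.63+8.380j
Node n7: branches {R2, C3, R5, V1} → V_7 = 22.39+7.655j
Source currents: i(V1)=0.3046+0.007860j, i(V2)=0.4779-0.01040j

-10.63+8.380j V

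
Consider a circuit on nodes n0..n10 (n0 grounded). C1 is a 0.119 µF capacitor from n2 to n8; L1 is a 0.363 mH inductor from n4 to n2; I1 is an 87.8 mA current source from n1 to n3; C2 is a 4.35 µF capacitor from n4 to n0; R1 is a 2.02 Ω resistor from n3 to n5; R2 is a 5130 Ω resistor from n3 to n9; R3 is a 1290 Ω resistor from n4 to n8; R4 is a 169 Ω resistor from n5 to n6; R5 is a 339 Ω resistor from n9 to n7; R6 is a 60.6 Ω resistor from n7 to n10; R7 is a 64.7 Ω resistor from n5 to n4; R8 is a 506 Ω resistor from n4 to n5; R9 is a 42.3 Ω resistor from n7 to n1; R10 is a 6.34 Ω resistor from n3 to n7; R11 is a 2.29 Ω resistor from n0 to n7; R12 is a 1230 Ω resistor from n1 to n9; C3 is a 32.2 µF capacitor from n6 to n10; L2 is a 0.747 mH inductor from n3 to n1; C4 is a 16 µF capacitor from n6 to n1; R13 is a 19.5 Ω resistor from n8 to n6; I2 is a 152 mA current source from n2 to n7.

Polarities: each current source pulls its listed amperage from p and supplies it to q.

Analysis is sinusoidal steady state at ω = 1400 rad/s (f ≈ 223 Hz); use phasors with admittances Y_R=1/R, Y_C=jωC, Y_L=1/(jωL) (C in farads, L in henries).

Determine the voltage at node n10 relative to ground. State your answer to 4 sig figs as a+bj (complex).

-0.5051+0.09123j V

Apply KCL at each of the 10 non-ground nodes and solve the resulting linear system.
Node n1: branches {I1, R9, R12, L2, C4} → V_1 = -0.6279+0.3216j
Node n2: branches {C1, L1, I2} → V_2 = -8.102+3.184j
Node n3: branches {I1, R1, R2, R10, L2} → V_3 = -0.6305+0.3957j
Node n4: branches {L1, C2, R3, R7, R8} → V_4 = -8.101+3.261j
Node n5: branches {R1, R4, R7, R8} → V_5 = -0.8804+0.4909j
Node n6: branches {R4, C3, C4, R13} → V_6 = -0.5131+0.2928j
Node n7: branches {R5, R6, R9, R10, R11, I2} → V_7 = 0.04548+0.1130j
Node n8: branches {C1, R3, R13} → V_8 = -0.6353+0.3131j
Node n9: branches {R2, R5, R12} → V_9 = -0.1261+0.1698j
Node n10: branches {R6, C3} → V_10 = -0.5051+0.09123j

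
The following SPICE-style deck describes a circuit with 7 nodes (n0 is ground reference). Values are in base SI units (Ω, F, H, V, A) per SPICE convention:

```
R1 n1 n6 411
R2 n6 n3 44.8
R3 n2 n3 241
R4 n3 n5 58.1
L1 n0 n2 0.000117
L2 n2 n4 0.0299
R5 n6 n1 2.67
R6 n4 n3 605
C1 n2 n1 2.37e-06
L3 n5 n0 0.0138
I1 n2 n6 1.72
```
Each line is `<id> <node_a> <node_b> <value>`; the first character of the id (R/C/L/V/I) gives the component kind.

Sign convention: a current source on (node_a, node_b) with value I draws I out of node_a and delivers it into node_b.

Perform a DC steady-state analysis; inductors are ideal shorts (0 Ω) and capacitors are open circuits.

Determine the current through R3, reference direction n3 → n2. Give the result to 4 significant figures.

0.3101 A

Element admittances at DC:
  Y(R1) = 0.002433 S between n1,n6
  Y(R2) = 0.02232 S between n6,n3
  Y(R3) = 0.004149 S between n2,n3
  Y(R4) = 0.01721 S between n3,n5
  L1: short n0↔n2 (DC inductor)
  L2: short n2↔n4 (DC inductor)
  Y(R5) = 0.3745 S between n6,n1
  Y(R6) = 0.001653 S between n4,n3
  Y(C1) = 0.000 S between n2,n1
  L3: short n5↔n0 (DC inductor)
  I1: injects 1.72 A into n6 (from n2)
Assemble and solve the 9×9 MNA system:
  V(n1)=151.8  V(n2)=0.000  V(n3)=74.74  V(n4)=0.000  V(n5)=0.000  V(n6)=151.8
  i(L1)=1.286  i(L2)=-0.1235  i(L3)=1.286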